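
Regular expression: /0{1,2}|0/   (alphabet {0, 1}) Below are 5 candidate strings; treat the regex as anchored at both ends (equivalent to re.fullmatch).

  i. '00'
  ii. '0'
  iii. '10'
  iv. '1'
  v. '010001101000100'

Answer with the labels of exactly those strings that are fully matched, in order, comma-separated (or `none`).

i, ii

i. '00' → match
ii. '0' → match
iii. '10' → no match — must start with '0'
iv. '1' → no match — must start with '0'
v → no match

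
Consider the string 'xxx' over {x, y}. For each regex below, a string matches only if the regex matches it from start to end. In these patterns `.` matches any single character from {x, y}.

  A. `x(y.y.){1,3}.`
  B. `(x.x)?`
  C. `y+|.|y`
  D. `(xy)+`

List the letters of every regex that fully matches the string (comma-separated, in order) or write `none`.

B

A → no match — must start with 'xy'
B → match
C → no match
D → no match — must start with 'xy'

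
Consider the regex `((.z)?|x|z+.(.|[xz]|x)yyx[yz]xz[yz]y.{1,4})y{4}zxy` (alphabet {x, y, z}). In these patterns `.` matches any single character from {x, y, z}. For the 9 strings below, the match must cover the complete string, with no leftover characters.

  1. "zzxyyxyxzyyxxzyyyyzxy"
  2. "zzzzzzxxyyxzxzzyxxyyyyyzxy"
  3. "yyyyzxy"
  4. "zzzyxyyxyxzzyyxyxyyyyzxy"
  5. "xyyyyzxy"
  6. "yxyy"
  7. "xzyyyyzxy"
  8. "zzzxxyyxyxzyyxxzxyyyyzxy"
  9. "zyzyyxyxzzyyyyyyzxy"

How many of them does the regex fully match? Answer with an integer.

1 → match
2 → match
3 → match
4 → match
5 → match
6 → no match — must end with "yzxy"
7 → match
8 → match
9 → match
Total matched: 8

8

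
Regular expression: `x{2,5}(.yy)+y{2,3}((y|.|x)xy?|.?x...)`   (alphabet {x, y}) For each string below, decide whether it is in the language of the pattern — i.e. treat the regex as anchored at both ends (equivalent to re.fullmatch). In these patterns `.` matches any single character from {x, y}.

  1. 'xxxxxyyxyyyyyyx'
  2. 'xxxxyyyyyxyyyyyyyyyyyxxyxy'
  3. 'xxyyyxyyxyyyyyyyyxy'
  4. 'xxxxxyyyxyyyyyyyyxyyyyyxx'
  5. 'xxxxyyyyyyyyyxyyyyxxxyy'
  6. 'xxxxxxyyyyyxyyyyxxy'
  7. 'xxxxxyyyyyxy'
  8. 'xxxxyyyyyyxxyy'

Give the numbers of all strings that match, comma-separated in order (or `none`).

1, 2, 3, 4, 5, 6, 7, 8

1 → match
2 → match
3 → match
4 → match
5 → match
6 → match
7 → match
8 → match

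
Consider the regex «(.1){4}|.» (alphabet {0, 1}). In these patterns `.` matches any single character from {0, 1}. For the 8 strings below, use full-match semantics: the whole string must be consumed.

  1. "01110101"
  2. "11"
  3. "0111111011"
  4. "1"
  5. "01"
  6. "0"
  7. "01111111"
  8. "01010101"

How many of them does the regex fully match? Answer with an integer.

1 → match
2 → no match
3 → no match
4 → match
5 → no match
6 → match
7 → match
8 → match
Total matched: 5

5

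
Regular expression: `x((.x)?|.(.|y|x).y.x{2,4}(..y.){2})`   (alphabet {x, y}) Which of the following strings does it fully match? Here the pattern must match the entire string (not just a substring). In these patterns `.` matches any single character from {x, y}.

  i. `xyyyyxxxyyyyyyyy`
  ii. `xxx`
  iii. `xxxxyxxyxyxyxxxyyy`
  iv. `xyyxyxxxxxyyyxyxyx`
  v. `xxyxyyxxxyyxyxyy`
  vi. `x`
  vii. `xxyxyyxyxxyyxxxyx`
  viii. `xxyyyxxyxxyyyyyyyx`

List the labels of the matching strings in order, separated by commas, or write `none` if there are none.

i, ii, iv, v, vi

i → match
ii → match
iii → no match
iv → match
v → match
vi → match
vii → no match
viii → no match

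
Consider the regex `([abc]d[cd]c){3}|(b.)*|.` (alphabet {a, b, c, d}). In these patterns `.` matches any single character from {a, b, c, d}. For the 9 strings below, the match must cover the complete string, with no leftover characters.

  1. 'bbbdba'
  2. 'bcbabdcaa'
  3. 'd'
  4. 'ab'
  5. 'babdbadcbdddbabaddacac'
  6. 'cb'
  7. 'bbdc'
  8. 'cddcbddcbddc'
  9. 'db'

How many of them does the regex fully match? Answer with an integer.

1. 'bbbdba' → match
2. 'bcbabdcaa' → no match
3. 'd' → match
4. 'ab' → no match
5 → no match
6. 'cb' → no match
7. 'bbdc' → no match
8. 'cddcbddcbddc' → match
9. 'db' → no match
Total matched: 3

3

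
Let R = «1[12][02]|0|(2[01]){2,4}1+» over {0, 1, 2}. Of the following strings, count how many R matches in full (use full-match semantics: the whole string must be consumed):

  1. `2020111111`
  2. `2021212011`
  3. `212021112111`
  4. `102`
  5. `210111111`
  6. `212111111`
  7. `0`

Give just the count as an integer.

4

1 → match
2 → match
3 → no match
4 → no match
5 → no match
6 → match
7 → match
Total matched: 4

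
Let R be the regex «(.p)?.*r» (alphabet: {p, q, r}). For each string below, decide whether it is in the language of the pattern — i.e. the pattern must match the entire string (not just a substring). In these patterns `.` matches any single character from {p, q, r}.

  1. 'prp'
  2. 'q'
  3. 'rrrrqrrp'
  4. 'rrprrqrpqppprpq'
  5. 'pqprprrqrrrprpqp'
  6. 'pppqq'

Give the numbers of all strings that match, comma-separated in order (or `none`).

1 → no match — must end with 'r'
2 → no match — must end with 'r'
3 → no match — must end with 'r'
4 → no match — must end with 'r'
5 → no match — must end with 'r'
6 → no match — must end with 'r'

none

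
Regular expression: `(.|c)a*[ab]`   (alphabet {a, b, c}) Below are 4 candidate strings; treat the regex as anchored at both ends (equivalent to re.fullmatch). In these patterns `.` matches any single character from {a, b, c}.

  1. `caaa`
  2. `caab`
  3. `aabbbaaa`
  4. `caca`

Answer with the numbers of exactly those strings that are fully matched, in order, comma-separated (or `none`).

1, 2

1. `caaa` → match
2. `caab` → match
3. `aabbbaaa` → no match
4. `caca` → no match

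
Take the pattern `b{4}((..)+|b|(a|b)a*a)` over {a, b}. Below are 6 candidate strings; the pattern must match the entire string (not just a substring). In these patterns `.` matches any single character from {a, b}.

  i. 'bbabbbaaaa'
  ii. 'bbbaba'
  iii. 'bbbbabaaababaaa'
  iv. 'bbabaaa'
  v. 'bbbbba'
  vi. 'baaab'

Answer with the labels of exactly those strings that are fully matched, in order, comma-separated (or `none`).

i → no match
ii → no match
iii → no match
iv → no match
v → match
vi → no match

v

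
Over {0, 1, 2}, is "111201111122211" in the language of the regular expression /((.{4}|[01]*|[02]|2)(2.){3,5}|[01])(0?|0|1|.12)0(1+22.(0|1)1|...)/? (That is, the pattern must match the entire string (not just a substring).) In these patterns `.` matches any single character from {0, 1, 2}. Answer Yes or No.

Yes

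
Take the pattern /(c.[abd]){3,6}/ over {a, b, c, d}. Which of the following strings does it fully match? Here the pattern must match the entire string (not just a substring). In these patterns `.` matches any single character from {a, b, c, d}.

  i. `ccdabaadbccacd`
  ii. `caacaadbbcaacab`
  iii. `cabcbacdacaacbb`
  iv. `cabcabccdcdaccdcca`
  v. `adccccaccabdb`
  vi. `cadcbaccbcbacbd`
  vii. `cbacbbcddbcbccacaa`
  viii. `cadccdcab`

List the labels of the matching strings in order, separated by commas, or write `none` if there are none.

iii, iv, vi, viii

i → no match
ii → no match
iii → match
iv → match
v → no match — must start with `c`
vi → match
vii → no match
viii → match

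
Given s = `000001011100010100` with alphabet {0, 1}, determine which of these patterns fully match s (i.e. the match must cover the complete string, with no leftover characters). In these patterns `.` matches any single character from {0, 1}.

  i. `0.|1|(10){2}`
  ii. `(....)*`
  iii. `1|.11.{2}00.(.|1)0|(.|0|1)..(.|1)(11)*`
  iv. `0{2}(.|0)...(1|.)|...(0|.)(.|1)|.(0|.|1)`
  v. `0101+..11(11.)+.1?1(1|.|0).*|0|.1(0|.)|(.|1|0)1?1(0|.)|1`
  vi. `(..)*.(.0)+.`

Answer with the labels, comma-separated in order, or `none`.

vi

i → no match
ii → no match
iii → no match
iv → no match
v → no match
vi → match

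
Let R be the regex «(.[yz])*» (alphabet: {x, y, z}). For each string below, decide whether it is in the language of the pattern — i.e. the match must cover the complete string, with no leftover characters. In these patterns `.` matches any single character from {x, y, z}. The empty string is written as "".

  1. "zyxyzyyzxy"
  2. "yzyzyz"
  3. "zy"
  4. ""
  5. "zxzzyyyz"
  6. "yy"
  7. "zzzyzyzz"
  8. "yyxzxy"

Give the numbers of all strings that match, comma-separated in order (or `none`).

1 → match
2 → match
3 → match
4 → match
5 → no match
6 → match
7 → match
8 → match

1, 2, 3, 4, 6, 7, 8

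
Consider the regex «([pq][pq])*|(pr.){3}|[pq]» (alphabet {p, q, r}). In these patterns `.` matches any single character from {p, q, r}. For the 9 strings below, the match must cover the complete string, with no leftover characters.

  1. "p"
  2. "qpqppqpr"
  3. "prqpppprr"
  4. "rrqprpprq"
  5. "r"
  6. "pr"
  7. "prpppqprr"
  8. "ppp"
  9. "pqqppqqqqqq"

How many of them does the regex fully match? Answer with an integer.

1 → match
2 → no match
3 → no match
4 → no match
5 → no match
6 → no match
7 → no match
8 → no match
9 → no match
Total matched: 1

1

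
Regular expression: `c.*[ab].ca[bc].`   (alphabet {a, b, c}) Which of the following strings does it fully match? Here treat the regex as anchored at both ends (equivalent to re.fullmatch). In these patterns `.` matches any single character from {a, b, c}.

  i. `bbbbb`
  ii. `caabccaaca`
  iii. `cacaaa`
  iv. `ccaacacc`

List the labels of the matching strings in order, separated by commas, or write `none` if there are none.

i → no match — must start with `c`
ii → no match
iii → no match
iv → match

iv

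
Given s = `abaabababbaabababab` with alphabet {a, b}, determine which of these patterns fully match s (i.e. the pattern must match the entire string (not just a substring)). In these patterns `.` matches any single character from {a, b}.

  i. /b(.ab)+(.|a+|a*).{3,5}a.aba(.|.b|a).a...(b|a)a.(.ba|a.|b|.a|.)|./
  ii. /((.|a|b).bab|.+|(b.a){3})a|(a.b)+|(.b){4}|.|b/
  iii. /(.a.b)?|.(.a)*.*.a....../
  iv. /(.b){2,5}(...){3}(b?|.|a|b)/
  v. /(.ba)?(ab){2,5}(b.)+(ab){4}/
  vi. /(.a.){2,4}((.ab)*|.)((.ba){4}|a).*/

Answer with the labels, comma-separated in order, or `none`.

i → no match
ii → no match
iii → no match
iv → no match
v → match
vi → no match

v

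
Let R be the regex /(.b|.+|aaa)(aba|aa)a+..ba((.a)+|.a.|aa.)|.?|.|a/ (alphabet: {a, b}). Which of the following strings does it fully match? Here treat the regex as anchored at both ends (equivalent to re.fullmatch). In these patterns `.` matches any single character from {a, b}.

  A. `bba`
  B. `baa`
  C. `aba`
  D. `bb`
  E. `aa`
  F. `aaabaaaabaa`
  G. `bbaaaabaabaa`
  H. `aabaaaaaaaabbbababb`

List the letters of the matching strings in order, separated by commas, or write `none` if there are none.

none

A → no match
B → no match
C → no match
D → no match
E → no match
F → no match
G → no match
H → no match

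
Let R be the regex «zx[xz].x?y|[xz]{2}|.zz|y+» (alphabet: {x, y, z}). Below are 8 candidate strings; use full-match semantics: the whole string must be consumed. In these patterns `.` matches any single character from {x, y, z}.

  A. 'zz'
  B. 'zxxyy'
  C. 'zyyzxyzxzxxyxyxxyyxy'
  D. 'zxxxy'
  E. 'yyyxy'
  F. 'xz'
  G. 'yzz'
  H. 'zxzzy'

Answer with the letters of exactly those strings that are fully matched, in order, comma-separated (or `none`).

A. 'zz' → match
B. 'zxxyy' → match
C → no match
D. 'zxxxy' → match
E. 'yyyxy' → no match
F. 'xz' → match
G. 'yzz' → match
H. 'zxzzy' → match

A, B, D, F, G, H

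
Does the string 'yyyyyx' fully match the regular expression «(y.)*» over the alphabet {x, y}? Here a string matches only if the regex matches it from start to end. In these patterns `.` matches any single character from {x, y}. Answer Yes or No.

Yes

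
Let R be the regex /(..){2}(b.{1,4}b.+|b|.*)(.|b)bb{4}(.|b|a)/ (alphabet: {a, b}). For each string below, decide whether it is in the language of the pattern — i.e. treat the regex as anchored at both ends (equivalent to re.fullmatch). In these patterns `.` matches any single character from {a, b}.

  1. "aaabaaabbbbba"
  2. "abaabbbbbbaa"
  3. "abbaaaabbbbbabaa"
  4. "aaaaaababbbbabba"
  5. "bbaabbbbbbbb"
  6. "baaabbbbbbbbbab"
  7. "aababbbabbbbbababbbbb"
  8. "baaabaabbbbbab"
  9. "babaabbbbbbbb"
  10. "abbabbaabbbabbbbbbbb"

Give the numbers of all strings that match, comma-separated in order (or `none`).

1, 5, 9, 10

1 → match
2 → no match
3 → no match
4 → no match
5 → match
6 → no match
7 → no match
8 → no match
9 → match
10 → match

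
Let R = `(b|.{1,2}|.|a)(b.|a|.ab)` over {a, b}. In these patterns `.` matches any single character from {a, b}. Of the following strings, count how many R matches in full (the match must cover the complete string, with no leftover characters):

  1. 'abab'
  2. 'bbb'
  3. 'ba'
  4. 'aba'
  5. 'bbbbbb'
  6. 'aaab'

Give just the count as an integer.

5

1 → match
2 → match
3 → match
4 → match
5 → no match
6 → match
Total matched: 5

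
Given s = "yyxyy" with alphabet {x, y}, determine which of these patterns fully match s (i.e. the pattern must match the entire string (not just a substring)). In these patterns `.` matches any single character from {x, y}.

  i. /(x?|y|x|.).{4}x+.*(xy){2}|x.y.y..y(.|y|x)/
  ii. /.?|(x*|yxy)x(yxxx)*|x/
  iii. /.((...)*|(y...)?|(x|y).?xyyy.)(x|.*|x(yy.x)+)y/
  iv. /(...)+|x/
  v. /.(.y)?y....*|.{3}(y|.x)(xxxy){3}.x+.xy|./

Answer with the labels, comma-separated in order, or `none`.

i → no match
ii → no match
iii → match
iv → no match
v → match

iii, v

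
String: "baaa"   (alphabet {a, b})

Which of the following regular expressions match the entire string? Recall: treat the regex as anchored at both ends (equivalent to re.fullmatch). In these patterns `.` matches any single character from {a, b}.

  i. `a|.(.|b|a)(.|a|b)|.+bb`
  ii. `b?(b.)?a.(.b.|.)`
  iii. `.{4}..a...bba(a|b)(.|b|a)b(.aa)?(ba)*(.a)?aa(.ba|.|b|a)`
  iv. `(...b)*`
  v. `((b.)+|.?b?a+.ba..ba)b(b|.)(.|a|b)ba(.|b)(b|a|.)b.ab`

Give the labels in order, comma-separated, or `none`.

ii

i → no match
ii → match
iii → no match
iv → no match
v → no match — must end with "ab"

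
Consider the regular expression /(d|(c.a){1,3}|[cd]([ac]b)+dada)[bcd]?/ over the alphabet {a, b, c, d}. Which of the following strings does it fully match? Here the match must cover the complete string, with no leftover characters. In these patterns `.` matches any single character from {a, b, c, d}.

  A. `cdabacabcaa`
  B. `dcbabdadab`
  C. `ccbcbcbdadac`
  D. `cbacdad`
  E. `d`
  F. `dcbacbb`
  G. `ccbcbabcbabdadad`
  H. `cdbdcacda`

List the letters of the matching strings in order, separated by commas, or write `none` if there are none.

A → no match
B → match
C → match
D → match
E → match
F → no match
G → match
H → no match

B, C, D, E, G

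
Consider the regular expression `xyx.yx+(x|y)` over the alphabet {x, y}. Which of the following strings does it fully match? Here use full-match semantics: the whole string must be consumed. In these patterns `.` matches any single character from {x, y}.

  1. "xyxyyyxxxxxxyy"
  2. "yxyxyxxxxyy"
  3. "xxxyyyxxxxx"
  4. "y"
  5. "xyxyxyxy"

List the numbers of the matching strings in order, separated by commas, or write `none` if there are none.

none

1 → no match
2. "yxyxyxxxxyy" → no match — must start with "xyx"
3. "xxxyyyxxxxx" → no match — must start with "xyx"
4. "y" → no match — must start with "xyx"
5. "xyxyxyxy" → no match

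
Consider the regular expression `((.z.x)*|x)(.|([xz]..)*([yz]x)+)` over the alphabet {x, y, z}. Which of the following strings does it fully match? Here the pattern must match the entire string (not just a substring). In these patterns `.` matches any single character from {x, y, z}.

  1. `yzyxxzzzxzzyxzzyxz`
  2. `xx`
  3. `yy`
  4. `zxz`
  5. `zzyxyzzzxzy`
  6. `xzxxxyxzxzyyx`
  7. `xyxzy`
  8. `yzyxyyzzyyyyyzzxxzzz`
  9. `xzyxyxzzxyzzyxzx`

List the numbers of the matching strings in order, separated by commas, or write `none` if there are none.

2

1 → no match
2 → match
3 → no match
4 → no match
5 → no match
6 → no match
7 → no match
8 → no match
9 → no match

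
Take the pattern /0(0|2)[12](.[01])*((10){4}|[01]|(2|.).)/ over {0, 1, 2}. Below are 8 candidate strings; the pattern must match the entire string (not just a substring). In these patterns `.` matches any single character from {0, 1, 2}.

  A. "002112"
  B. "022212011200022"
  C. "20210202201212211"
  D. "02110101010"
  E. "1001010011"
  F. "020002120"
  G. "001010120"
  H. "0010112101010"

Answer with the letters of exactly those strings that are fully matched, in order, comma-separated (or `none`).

A → no match
B → match
C → no match — must start with "0"
D → match
E → no match — must start with "0"
F → no match
G → match
H → no match

B, D, G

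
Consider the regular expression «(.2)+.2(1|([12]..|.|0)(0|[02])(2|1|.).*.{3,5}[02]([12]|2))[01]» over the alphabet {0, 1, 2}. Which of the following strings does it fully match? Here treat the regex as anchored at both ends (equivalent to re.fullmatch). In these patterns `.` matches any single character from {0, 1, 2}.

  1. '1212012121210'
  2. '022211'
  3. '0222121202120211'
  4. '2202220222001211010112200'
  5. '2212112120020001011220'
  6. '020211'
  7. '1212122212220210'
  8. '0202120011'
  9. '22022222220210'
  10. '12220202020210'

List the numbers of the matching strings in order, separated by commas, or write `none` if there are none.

2, 3, 6, 7, 9, 10

1 → no match
2. '022211' → match
3 → match
4 → no match
5 → no match
6. '020211' → match
7 → match
8. '0202120011' → no match
9 → match
10 → match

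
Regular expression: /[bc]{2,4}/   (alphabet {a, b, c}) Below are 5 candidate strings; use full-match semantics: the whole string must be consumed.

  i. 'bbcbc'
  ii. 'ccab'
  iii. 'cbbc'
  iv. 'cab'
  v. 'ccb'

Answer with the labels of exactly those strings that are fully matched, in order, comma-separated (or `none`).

iii, v

i → no match
ii → no match
iii → match
iv → no match
v → match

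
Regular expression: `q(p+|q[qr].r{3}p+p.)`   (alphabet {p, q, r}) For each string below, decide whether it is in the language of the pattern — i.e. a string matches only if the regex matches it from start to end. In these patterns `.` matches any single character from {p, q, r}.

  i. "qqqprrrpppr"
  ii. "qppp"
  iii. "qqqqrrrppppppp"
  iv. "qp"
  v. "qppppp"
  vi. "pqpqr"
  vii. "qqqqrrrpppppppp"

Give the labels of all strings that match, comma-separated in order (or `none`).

i → match
ii → match
iii → match
iv → match
v → match
vi → no match — must start with "q"
vii → match

i, ii, iii, iv, v, vii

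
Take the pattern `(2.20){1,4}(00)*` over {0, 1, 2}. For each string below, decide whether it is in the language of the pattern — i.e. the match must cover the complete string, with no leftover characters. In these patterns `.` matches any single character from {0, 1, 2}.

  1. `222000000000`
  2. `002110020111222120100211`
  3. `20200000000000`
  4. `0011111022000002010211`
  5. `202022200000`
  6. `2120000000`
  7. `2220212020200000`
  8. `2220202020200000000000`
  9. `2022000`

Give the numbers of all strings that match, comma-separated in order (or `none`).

1, 3, 5, 6, 7, 8

1 → match
2 → no match — must start with `2`
3 → match
4 → no match — must start with `2`
5 → match
6 → match
7 → match
8 → match
9 → no match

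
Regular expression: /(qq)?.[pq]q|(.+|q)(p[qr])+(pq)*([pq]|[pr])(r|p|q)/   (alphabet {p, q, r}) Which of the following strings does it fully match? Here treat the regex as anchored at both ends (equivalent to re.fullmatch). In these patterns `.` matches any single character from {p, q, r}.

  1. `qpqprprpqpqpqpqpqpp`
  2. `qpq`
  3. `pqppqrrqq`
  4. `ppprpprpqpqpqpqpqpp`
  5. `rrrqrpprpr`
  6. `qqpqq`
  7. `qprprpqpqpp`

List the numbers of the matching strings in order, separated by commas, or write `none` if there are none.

1, 2, 4, 5, 6, 7

1 → match
2 → match
3 → no match
4 → match
5 → match
6 → match
7 → match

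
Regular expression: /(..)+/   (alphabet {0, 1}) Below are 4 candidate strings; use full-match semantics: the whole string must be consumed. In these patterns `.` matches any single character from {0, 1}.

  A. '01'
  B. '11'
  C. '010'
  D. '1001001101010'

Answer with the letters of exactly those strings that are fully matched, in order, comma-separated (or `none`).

A, B

A. '01' → match
B. '11' → match
C. '010' → no match
D → no match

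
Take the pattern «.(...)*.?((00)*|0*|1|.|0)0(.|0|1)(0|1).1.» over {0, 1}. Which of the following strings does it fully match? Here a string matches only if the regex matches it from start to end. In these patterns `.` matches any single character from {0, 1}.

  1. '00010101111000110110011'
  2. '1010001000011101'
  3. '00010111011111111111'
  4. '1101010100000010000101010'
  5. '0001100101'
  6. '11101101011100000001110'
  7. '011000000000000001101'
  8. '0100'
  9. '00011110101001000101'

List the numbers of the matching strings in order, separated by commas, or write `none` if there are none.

6

1 → no match
2 → no match
3 → no match
4 → no match
5. '0001100101' → no match
6 → match
7 → no match
8. '0100' → no match
9 → no match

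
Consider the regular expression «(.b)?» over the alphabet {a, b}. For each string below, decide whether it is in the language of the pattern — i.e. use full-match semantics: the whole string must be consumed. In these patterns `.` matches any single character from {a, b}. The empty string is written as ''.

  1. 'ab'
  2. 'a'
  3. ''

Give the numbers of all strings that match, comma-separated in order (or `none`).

1, 3

1 → match
2 → no match
3 → match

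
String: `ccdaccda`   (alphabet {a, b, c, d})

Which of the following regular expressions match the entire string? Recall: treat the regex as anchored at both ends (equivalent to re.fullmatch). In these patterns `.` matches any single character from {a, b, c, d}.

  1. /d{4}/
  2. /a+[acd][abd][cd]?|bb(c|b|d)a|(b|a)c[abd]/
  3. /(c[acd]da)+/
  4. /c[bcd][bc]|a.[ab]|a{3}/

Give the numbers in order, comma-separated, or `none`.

3

1 → no match — must start with `d`
2 → no match
3 → match
4 → no match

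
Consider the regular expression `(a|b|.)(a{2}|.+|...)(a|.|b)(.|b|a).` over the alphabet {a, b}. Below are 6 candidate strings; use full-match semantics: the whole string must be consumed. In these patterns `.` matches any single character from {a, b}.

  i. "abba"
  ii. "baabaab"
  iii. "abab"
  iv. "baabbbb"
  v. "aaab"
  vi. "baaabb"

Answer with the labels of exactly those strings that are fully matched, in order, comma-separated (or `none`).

i → no match
ii → match
iii → no match
iv → match
v → no match
vi → match

ii, iv, vi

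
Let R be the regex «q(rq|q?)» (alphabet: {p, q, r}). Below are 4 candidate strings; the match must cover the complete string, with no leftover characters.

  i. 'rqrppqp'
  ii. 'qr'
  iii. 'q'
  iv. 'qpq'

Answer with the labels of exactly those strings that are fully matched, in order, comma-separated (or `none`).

i → no match — must start with 'q'
ii → no match
iii → match
iv → no match

iii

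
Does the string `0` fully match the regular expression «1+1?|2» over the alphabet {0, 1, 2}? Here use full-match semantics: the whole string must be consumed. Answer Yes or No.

No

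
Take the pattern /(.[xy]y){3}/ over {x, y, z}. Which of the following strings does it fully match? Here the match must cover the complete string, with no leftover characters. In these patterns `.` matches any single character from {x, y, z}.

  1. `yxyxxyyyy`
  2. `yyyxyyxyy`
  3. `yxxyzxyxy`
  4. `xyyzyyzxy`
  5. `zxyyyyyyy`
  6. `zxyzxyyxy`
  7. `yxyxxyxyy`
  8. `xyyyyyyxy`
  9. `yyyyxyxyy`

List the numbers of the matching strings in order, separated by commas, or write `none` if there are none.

1, 2, 4, 5, 6, 7, 8, 9

1 → match
2 → match
3 → no match
4 → match
5 → match
6 → match
7 → match
8 → match
9 → match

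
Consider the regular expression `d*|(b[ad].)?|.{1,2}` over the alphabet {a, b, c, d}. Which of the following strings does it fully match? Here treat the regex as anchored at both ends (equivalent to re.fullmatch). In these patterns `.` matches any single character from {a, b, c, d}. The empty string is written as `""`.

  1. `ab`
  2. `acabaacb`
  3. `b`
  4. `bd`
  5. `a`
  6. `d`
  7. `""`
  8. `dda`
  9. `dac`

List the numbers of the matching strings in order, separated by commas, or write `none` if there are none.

1 → match
2 → no match
3 → match
4 → match
5 → match
6 → match
7 → match
8 → no match
9 → no match

1, 3, 4, 5, 6, 7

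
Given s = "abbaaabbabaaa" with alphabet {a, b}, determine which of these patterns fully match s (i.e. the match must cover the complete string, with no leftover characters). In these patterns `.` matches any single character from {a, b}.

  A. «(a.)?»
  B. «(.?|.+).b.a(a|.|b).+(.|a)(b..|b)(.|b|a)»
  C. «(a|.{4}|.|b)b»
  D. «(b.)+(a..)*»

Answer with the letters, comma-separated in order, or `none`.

A → no match
B → match
C → no match — must end with "b"
D → no match — must start with "b"

B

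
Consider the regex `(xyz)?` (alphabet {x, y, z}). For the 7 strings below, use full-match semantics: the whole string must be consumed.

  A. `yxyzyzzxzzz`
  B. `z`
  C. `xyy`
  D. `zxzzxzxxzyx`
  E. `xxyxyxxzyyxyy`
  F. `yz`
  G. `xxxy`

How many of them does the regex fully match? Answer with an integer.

0

A. `yxyzyzzxzzz` → no match
B. `z` → no match
C. `xyy` → no match
D. `zxzzxzxxzyx` → no match
E → no match
F. `yz` → no match
G. `xxxy` → no match
Total matched: 0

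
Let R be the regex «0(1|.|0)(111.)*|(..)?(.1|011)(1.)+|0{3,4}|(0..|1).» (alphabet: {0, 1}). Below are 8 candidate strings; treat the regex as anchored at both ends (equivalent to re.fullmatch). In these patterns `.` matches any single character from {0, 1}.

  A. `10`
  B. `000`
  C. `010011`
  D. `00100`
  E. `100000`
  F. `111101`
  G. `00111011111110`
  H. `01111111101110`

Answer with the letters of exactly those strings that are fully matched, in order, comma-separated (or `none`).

A → match
B → match
C → no match
D → no match
E → no match
F → no match
G → match
H → match

A, B, G, H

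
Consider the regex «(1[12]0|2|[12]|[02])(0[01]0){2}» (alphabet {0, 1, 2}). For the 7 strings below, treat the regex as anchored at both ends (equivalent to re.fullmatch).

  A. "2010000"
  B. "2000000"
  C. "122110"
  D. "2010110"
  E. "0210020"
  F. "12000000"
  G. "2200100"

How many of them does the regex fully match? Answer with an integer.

2

A → match
B → match
C → no match
D → no match
E → no match
F → no match
G → no match
Total matched: 2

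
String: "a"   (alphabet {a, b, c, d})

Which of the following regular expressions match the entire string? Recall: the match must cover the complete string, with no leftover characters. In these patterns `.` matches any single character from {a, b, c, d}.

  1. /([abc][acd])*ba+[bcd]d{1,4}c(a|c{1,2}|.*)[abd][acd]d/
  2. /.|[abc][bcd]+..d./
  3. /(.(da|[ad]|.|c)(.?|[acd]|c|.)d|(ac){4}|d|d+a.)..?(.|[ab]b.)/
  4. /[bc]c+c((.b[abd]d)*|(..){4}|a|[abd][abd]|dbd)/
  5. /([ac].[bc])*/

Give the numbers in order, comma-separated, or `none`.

1 → no match — must end with "d"
2 → match
3 → no match
4 → no match
5 → no match

2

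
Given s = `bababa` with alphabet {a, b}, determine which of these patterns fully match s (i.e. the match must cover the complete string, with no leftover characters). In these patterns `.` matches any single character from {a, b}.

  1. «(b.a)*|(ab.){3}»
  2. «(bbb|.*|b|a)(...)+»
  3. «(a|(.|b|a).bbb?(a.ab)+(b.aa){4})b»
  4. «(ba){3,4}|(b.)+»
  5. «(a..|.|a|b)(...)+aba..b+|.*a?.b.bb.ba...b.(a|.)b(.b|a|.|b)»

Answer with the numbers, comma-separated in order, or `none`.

1 → no match
2 → match
3 → no match — must end with `b`
4 → match
5 → no match

2, 4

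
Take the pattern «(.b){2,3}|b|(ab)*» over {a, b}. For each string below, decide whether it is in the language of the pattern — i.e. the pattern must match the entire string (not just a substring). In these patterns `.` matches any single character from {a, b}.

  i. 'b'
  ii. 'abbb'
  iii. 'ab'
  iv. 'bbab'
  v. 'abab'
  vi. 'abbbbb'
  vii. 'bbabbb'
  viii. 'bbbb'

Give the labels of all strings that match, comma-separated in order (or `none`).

i, ii, iii, iv, v, vi, vii, viii

i → match
ii → match
iii → match
iv → match
v → match
vi → match
vii → match
viii → match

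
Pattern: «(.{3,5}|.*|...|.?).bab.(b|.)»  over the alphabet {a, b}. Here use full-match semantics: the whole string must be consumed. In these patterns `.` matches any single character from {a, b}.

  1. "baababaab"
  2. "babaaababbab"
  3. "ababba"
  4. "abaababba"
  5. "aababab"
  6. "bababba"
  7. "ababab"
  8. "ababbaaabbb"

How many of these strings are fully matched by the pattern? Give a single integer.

1 → no match
2 → no match
3 → match
4 → match
5 → match
6 → match
7 → match
8 → no match
Total matched: 5

5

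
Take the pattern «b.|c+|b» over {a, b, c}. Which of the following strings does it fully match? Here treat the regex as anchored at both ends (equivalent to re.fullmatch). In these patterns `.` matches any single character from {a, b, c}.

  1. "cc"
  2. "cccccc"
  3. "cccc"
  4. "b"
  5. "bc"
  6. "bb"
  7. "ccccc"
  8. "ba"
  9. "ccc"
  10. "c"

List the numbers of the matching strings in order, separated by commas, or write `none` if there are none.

1 → match
2 → match
3 → match
4 → match
5 → match
6 → match
7 → match
8 → match
9 → match
10 → match

1, 2, 3, 4, 5, 6, 7, 8, 9, 10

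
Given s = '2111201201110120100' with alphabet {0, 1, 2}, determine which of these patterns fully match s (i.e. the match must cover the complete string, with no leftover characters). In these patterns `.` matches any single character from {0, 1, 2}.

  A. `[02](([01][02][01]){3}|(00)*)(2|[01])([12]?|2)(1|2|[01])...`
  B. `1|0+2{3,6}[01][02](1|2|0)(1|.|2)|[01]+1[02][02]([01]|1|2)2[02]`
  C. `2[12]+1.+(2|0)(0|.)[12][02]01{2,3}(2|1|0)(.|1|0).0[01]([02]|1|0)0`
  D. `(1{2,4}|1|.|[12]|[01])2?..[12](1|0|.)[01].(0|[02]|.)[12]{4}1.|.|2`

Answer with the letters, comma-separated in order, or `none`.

C

A → no match
B → no match
C → match
D → no match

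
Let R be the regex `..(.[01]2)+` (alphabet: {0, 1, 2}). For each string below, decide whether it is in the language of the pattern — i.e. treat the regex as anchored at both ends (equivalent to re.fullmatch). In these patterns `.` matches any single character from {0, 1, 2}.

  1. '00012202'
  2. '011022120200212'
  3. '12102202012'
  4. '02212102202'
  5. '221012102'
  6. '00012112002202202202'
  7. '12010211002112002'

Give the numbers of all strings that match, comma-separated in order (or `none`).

1, 3, 4, 6

1 → match
2 → no match
3 → match
4 → match
5 → no match
6 → match
7 → no match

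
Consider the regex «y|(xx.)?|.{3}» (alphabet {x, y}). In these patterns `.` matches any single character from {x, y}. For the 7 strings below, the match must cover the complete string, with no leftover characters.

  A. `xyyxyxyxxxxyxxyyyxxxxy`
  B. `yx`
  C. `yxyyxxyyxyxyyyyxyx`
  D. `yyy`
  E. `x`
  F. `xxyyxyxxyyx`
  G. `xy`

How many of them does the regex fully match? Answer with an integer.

1

A → no match
B. `yx` → no match
C → no match
D. `yyy` → match
E. `x` → no match
F. `xxyyxyxxyyx` → no match
G. `xy` → no match
Total matched: 1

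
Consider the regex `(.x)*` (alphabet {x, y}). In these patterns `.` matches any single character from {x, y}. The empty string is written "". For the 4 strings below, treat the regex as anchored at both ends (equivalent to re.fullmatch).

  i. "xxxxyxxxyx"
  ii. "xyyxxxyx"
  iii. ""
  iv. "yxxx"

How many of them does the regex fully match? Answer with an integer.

i → match
ii → no match
iii → match
iv → match
Total matched: 3

3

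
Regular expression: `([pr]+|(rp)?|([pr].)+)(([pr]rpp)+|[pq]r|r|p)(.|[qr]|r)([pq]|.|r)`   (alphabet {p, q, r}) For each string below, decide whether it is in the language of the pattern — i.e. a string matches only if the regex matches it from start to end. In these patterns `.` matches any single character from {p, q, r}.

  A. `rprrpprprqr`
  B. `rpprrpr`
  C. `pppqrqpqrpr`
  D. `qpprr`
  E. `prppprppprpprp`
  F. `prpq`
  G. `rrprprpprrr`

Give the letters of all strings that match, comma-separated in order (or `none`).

A → match
B → match
C → match
D → no match
E → match
F → match
G → match

A, B, C, E, F, G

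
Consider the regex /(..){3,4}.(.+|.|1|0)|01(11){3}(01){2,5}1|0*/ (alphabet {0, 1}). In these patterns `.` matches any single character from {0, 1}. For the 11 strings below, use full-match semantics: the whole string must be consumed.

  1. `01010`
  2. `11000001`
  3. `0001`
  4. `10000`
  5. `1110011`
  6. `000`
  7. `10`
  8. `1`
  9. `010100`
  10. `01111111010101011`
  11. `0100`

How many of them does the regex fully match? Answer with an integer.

1 → no match
2 → match
3 → no match
4 → no match
5 → no match
6 → match
7 → no match
8 → no match
9 → no match
10 → match
11 → no match
Total matched: 3

3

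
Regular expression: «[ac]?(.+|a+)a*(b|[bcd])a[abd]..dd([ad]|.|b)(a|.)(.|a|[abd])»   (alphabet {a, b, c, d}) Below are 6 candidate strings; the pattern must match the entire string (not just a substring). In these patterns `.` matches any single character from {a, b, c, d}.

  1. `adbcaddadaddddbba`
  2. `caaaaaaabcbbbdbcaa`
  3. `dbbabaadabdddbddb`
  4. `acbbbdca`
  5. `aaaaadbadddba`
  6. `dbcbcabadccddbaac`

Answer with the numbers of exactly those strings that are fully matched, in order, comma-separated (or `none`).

none

1 → no match
2 → no match
3 → no match
4 → no match
5 → no match
6 → no match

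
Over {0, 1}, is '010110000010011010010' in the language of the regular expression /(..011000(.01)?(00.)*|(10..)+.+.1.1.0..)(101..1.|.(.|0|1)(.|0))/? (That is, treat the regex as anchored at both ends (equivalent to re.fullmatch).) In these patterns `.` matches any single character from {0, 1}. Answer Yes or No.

Yes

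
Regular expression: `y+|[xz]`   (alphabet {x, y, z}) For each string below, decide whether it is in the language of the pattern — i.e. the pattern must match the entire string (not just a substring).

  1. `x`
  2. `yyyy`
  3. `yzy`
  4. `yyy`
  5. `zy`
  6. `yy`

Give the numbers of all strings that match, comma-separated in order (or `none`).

1, 2, 4, 6

1 → match
2 → match
3 → no match
4 → match
5 → no match
6 → match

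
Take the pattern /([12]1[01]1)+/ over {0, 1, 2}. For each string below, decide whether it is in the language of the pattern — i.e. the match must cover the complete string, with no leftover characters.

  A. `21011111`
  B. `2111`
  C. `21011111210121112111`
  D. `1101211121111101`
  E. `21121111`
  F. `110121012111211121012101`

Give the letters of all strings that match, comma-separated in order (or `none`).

A, B, C, D, F

A → match
B → match
C → match
D → match
E → no match
F → match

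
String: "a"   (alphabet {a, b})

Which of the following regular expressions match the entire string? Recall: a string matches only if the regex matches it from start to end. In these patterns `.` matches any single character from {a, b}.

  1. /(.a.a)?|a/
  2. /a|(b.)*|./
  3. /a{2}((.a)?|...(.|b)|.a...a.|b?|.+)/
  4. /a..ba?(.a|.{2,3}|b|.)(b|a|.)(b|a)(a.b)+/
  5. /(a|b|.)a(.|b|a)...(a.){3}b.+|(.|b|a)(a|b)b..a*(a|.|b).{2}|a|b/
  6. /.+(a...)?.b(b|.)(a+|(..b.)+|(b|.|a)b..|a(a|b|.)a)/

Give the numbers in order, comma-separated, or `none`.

1 → match
2 → match
3 → no match
4 → no match — must end with "b"
5 → match
6 → no match

1, 2, 5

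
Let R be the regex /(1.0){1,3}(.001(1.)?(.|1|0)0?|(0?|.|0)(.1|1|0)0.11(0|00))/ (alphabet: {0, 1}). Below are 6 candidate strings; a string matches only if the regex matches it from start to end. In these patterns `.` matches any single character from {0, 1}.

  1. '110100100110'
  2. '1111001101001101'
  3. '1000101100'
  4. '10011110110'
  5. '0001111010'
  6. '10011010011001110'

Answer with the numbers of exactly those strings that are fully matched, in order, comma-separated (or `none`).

1

1. '110100100110' → match
2 → no match
3. '1000101100' → no match
4. '10011110110' → no match
5. '0001111010' → no match — must start with '1'
6 → no match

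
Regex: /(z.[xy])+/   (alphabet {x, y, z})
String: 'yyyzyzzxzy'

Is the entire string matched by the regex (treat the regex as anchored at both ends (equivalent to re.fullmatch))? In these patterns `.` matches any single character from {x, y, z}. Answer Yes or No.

Every match must start with 'z', but 'yyyzyzzxzy' does not.

No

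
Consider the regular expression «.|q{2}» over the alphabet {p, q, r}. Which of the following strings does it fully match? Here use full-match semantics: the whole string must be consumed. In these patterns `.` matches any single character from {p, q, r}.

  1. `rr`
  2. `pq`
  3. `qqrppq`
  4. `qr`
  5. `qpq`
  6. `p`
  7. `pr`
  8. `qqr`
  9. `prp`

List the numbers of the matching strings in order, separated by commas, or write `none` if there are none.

6

1 → no match
2 → no match
3 → no match
4 → no match
5 → no match
6 → match
7 → no match
8 → no match
9 → no match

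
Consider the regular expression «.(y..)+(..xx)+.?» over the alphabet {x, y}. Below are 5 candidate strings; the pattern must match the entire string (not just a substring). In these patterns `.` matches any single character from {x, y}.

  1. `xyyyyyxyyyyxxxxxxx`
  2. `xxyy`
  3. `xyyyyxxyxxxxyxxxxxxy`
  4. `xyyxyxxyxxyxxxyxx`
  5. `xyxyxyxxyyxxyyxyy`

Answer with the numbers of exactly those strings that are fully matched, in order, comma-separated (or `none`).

1, 3, 4

1 → match
2 → no match
3 → match
4 → match
5 → no match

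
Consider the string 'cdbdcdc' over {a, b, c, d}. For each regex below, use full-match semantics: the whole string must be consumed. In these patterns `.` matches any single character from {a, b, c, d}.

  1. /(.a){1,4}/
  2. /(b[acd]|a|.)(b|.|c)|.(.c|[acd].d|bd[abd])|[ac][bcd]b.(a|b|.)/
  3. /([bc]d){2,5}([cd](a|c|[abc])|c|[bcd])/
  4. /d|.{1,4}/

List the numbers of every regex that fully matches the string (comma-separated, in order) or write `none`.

1 → no match — must end with 'a'
2 → no match
3 → match
4 → no match

3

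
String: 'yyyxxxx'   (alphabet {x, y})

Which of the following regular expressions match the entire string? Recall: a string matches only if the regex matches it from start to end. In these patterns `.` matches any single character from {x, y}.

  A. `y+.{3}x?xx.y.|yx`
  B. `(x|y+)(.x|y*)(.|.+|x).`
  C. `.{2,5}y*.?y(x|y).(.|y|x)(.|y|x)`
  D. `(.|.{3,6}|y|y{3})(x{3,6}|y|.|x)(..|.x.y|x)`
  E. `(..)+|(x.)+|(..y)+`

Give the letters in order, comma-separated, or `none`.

A → no match
B → match
C → match
D → match
E → no match

B, C, D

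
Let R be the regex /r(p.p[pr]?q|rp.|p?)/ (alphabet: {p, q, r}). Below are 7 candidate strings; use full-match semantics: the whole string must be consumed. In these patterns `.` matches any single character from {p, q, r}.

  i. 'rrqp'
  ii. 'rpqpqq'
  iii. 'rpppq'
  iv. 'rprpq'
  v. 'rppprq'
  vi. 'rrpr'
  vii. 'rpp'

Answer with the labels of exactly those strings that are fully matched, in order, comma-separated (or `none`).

iii, iv, v, vi

i → no match
ii → no match
iii → match
iv → match
v → match
vi → match
vii → no match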